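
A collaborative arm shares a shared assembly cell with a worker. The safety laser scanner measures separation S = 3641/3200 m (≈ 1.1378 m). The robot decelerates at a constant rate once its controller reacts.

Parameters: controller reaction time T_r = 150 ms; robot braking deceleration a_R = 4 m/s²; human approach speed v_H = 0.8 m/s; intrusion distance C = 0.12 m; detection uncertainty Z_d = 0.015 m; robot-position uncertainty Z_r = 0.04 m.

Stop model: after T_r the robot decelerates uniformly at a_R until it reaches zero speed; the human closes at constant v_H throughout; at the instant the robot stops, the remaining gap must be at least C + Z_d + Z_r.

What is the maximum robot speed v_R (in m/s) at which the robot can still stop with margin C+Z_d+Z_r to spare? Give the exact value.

v_R_max = 31/20 m/s = 1.5500 m/s

at the boundary: (1/8)·v² + (7/20)·v + (-2697/3200) = 0
  disc = (7/20)² − 4·(1/8)·(-2697/3200) = 3481/6400 ; √disc = 59/80
  v_R = (−(7/20) + 59/80) / (2·(1/8)) = 31/20 m/s
check:
stop time T_s = (31/20)/4 = 0.3875 s
robot in T_r: 1.5500·0.1500 = 0.2325 m
robot covers 1.5500·0.3875 − ½·4.0000·0.3875² = 0.3003 m while stopping
human over T_r+T_s: 0.8000·(0.1500+0.3875) = 0.4300 m
C+Z_d+Z_r = 0.1200+0.0150+0.0400 = 0.1750 m
sum ≈ 0.2325+0.3003+0.4300+0.1750 ≈ 1.1378 m = S ✓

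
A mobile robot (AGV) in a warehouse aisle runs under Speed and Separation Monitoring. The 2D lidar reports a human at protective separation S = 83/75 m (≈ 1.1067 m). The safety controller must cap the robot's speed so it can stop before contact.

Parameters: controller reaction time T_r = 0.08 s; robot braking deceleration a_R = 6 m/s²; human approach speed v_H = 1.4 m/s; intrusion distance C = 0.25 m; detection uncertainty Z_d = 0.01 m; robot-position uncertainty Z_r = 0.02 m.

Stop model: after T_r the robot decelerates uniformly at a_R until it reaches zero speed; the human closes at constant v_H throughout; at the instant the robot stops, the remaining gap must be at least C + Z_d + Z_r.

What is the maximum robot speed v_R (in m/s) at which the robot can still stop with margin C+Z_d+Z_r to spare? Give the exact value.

v_R_max = 8/5 m/s = 1.6000 m/s

collect terms ⇒ (1/12)·v_R² + (47/150)·v_R + (-268/375) = 0
  disc = (47/150)² − 4·(1/12)·(-268/375) = 841/2500 ; √disc = 29/50
  v_R = (−(47/150) + 29/50) / (2·(1/12)) = 8/5 m/s
check:
stop time T_s = (8/5)/6 = 0.2667 s
robot in T_r: 1.6000·0.0800 = 0.1280 m
robot under decel: 1.6000²/(2·6.0000) = 0.2133 m
person approaches 1.4000·(0.0800+0.2667) = 0.4853 m
C+Z_d+Z_r = 0.2500+0.0100+0.0200 = 0.2800 m
sum ≈ 0.1280+0.2133+0.4853+0.2800 ≈ 1.1067 m = S ✓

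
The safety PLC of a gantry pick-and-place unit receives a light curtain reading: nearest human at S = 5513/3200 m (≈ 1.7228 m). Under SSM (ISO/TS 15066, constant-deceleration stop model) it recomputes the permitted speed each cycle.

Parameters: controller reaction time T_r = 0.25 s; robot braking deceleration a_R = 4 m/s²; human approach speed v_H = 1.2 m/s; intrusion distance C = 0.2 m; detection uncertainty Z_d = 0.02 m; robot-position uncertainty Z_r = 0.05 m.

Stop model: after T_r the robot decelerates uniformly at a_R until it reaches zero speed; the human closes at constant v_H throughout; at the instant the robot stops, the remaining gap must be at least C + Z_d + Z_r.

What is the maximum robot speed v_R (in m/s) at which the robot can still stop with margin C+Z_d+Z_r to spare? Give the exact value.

at the boundary: (1/8)·v² + (11/20)·v + (-3689/3200) = 0
  disc = (11/20)² − 4·(1/8)·(-3689/3200) = 225/256 ; √disc = 15/16
  v_R = (−(11/20) + 15/16) / (2·(1/8)) = 31/20 m/s
check:
stop time T_s = (31/20)/4 = 0.3875 s
robot in T_r: 1.5500·0.2500 = 0.3875 m
robot covers 1.5500·0.3875 − ½·4.0000·0.3875² = 0.3003 m while stopping
human over T_r+T_s: 1.2000·(0.2500+0.3875) = 0.7650 m
residual clearance needed = 0.2000+0.0200+0.0500 = 0.2700 m
sum ≈ 0.3875+0.3003+0.7650+0.2700 ≈ 1.7228 m = S ✓

v_R_max = 31/20 m/s = 1.5500 m/s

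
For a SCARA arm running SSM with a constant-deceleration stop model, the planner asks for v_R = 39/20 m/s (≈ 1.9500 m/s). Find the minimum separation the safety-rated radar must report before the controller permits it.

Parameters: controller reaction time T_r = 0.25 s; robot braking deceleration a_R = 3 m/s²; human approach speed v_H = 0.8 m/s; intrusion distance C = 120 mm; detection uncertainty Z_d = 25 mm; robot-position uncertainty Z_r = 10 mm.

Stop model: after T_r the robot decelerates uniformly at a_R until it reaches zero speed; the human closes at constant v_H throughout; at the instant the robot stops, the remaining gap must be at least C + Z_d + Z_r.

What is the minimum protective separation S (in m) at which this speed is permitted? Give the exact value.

braking lasts T_s = (39/20)/3 = 0.6500 s
robot in T_r: 1.9500·0.2500 = 0.4875 m
robot covers 1.9500·0.6500 − ½·3.0000·0.6500² = 0.6338 m while stopping
person approaches 0.8000·(0.2500+0.6500) = 0.7200 m
residual clearance needed = 0.1200+0.0250+0.0100 = 0.1550 m
S_min ≈ 0.4875+0.6338+0.7200+0.1550  ⇒  S_min = 1597/800 m

S_min = 1597/800 m = 1.9963 m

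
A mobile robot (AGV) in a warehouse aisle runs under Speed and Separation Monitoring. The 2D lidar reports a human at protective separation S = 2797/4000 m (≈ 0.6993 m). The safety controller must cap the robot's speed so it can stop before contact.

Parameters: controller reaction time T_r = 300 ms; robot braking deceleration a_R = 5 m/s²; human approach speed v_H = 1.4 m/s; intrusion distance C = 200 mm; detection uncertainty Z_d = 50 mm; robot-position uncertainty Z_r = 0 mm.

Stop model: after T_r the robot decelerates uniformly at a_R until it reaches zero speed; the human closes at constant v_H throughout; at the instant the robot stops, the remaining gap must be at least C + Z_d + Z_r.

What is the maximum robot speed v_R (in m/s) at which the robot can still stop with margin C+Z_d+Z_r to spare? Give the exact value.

v_R_max = 1/20 m/s = 0.0500 m/s

at the boundary: (1/10)·v² + (29/50)·v + (-117/4000) = 0
  disc = (29/50)² − 4·(1/10)·(-117/4000) = 3481/10000 ; √disc = 59/100
  v_R = (−(29/50) + 59/100) / (2·(1/10)) = 1/20 m/s
check:
braking lasts T_s = (1/20)/5 = 0.0100 s
robot covers v_R·T_r = 0.0500·0.3000 = 0.0150 m before braking
robot covers 0.0500·0.0100 − ½·5.0000·0.0100² = 0.0003 m while stopping
person approaches 1.4000·(0.3000+0.0100) = 0.4340 m
C+Z_d+Z_r = 0.2000+0.0500+0.0000 = 0.2500 m
sum ≈ 0.0150+0.0003+0.4340+0.2500 ≈ 0.6993 m = S ✓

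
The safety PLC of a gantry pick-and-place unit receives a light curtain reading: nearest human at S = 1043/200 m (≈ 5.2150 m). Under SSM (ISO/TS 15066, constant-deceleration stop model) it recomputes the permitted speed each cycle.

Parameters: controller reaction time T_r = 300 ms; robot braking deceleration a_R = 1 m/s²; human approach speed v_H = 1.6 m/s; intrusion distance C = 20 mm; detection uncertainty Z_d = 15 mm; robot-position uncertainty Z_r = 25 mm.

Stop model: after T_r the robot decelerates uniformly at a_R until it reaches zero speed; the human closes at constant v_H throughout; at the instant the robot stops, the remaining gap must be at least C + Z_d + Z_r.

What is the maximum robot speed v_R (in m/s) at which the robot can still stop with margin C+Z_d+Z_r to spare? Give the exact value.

v_R_max = 17/10 m/s = 1.7000 m/s

collect terms ⇒ (1/2)·v_R² + (19/10)·v_R + (-187/40) = 0
  disc = (19/10)² − 4·(1/2)·(-187/40) = 324/25 ; √disc = 18/5
  v_R = (−(19/10) + 18/5) / (2·(1/2)) = 17/10 m/s
check:
braking lasts T_s = (17/10)/1 = 1.7000 s
robot in T_r: 1.7000·0.3000 = 0.5100 m
braking distance = 1.7000²/(2·1.0000) = 1.4450 m
human over T_r+T_s: 1.6000·(0.3000+1.7000) = 3.2000 m
residual clearance needed = 0.0200+0.0150+0.0250 = 0.0600 m
sum ≈ 0.5100+1.4450+3.2000+0.0600 ≈ 5.2150 m = S ✓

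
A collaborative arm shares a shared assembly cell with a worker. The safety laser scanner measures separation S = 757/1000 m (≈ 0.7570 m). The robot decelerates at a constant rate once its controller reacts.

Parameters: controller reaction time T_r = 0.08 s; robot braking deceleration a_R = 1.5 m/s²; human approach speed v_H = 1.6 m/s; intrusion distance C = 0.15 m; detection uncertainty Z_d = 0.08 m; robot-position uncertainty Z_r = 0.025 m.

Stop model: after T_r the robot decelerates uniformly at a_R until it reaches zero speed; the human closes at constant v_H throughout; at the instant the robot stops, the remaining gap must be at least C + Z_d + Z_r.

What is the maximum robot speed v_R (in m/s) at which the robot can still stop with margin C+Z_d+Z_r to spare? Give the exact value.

v_R_max = 3/10 m/s = 0.3000 m/s

quadratic (1/3)·v² + (86/75)·v + (-187/500) = 0
  disc = (86/75)² − 4·(1/3)·(-187/500) = 10201/5625 ; √disc = 101/75
  v_R = (−(86/75) + 101/75) / (2·(1/3)) = 3/10 m/s
check:
braking lasts T_s = (3/10)/(3/2) = 0.2000 s
robot in T_r: 0.3000·0.0800 = 0.0240 m
robot covers 0.3000·0.2000 − ½·1.5000·0.2000² = 0.0300 m while stopping
person approaches 1.6000·(0.0800+0.2000) = 0.4480 m
C+Z_d+Z_r = 0.1500+0.0800+0.0250 = 0.2550 m
sum ≈ 0.0240+0.0300+0.4480+0.2550 ≈ 0.7570 m = S ✓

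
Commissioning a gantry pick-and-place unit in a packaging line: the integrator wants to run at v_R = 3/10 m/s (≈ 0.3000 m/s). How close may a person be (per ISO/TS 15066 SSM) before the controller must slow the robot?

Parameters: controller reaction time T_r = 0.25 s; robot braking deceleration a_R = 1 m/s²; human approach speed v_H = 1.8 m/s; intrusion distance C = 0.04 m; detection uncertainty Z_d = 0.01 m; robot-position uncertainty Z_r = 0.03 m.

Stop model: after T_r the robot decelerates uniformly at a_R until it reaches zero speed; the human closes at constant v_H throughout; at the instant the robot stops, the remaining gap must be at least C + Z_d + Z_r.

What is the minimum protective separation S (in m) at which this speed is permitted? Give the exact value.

S_min = 119/100 m = 1.1900 m

braking lasts T_s = (3/10)/1 = 0.3000 s
robot in T_r: 0.3000·0.2500 = 0.0750 m
robot under decel: 0.3000²/(2·1.0000) = 0.0450 m
human over T_r+T_s: 1.8000·(0.2500+0.3000) = 0.9900 m
margins: 0.0400+0.0100+0.0300 = 0.0800 m
S_min ≈ 0.0750+0.0450+0.9900+0.0800  ⇒  S_min = 119/100 m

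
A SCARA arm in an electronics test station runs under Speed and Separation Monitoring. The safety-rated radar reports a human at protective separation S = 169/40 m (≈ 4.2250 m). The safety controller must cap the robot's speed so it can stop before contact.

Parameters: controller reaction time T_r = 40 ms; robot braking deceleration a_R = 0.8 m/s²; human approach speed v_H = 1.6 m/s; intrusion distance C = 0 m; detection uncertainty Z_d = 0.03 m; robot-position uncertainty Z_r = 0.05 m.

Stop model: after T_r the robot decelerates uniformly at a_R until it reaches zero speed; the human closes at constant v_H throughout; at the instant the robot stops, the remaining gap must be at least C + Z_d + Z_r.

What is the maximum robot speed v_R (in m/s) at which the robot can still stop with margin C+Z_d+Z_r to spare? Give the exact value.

v_R_max = 7/5 m/s = 1.4000 m/s

at the boundary: (5/8)·v² + (51/25)·v + (-4081/1000) = 0
  disc = (51/25)² − 4·(5/8)·(-4081/1000) = 143641/10000 ; √disc = 379/100
  v_R = (−(51/25) + 379/100) / (2·(5/8)) = 7/5 m/s
check:
T_s = v_R/a_R = (7/5)/(4/5) = 1.7500 s
robot in T_r: 1.4000·0.0400 = 0.0560 m
robot under decel: 1.4000²/(2·0.8000) = 1.2250 m
person approaches 1.6000·(0.0400+1.7500) = 2.8640 m
residual clearance needed = 0.0000+0.0300+0.0500 = 0.0800 m
sum ≈ 0.0560+1.2250+2.8640+0.0800 ≈ 4.2250 m = S ✓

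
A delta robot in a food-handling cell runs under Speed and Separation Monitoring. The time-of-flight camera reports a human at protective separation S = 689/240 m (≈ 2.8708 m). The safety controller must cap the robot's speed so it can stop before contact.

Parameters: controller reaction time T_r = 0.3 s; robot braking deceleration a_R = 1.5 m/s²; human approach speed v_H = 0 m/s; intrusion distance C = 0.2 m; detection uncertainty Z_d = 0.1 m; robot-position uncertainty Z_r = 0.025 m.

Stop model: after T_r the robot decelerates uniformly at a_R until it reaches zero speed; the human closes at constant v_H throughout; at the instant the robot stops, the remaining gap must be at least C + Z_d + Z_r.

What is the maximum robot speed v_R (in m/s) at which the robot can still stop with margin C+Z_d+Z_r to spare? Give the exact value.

v_R_max = 47/20 m/s = 2.3500 m/s

quadratic (1/3)·v² + (3/10)·v + (-611/240) = 0
  disc = (3/10)² − 4·(1/3)·(-611/240) = 784/225 ; √disc = 28/15
  v_R = (−(3/10) + 28/15) / (2·(1/3)) = 47/20 m/s
check:
T_s = v_R/a_R = (47/20)/(3/2) = 1.5667 s
reaction-phase robot travel = 2.3500·0.3000 = 0.7050 m
braking distance = 2.3500²/(2·1.5000) = 1.8408 m
person approaches 0.0000·(0.3000+1.5667) = 0.0000 m
residual clearance needed = 0.2000+0.1000+0.0250 = 0.3250 m
sum ≈ 0.7050+1.8408+0.0000+0.3250 ≈ 2.8708 m = S ✓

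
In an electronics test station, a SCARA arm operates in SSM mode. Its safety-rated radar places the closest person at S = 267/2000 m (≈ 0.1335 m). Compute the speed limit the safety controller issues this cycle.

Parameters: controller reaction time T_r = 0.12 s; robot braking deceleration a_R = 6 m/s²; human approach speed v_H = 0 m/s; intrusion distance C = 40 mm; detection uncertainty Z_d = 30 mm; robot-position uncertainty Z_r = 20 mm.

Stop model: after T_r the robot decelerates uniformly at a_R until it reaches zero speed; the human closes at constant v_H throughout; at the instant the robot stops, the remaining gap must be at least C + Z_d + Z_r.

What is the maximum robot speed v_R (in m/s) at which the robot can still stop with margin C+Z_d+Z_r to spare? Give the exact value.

v_R_max = 3/10 m/s = 0.3000 m/s

at the boundary: (1/12)·v² + (3/25)·v + (-87/2000) = 0
  disc = (3/25)² − 4·(1/12)·(-87/2000) = 289/10000 ; √disc = 17/100
  v_R = (−(3/25) + 17/100) / (2·(1/12)) = 3/10 m/s
check:
braking lasts T_s = (3/10)/6 = 0.0500 s
robot in T_r: 0.3000·0.1200 = 0.0360 m
robot covers 0.3000·0.0500 − ½·6.0000·0.0500² = 0.0075 m while stopping
human over T_r+T_s: 0.0000·(0.1200+0.0500) = 0.0000 m
margins: 0.0400+0.0300+0.0200 = 0.0900 m
sum ≈ 0.0360+0.0075+0.0000+0.0900 ≈ 0.1335 m = S ✓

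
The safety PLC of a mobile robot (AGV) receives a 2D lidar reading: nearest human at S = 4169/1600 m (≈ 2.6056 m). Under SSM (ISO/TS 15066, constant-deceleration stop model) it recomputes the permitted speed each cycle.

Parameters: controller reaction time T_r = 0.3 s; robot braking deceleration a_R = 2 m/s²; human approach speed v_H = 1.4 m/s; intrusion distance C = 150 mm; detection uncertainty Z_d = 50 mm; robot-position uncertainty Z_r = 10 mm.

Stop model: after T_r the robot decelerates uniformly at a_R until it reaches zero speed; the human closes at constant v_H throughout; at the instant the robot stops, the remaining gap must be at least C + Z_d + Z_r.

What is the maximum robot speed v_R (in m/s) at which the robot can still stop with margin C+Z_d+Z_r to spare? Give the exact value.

v_R_max = 29/20 m/s = 1.4500 m/s

collect terms ⇒ (1/4)·v_R² + (1)·v_R + (-3161/1600) = 0
  disc = (1)² − 4·(1/4)·(-3161/1600) = 4761/1600 ; √disc = 69/40
  v_R = (−(1) + 69/40) / (2·(1/4)) = 29/20 m/s
check:
T_s = v_R/a_R = (29/20)/2 = 0.7250 s
robot covers v_R·T_r = 1.4500·0.3000 = 0.4350 m before braking
robot under decel: 1.4500²/(2·2.0000) = 0.5256 m
person approaches 1.4000·(0.3000+0.7250) = 1.4350 m
margins: 0.1500+0.0500+0.0100 = 0.2100 m
sum ≈ 0.4350+0.5256+1.4350+0.2100 ≈ 2.6056 m = S ✓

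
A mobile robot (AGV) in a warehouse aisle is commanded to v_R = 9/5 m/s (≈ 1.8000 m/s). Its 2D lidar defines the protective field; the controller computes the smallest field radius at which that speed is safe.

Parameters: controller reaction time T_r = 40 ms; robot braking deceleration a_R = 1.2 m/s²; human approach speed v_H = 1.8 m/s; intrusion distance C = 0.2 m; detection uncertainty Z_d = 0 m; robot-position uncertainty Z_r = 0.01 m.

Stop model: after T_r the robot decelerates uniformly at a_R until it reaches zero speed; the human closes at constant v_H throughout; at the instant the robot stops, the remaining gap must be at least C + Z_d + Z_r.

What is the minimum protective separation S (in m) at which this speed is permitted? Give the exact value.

T_s = v_R/a_R = (9/5)/(6/5) = 1.5000 s
robot covers v_R·T_r = 1.8000·0.0400 = 0.0720 m before braking
braking distance = 1.8000²/(2·1.2000) = 1.3500 m
person approaches 1.8000·(0.0400+1.5000) = 2.7720 m
C+Z_d+Z_r = 0.2000+0.0000+0.0100 = 0.2100 m
S_min ≈ 0.0720+1.3500+2.7720+0.2100  ⇒  S_min = 1101/250 m

S_min = 1101/250 m = 4.4040 m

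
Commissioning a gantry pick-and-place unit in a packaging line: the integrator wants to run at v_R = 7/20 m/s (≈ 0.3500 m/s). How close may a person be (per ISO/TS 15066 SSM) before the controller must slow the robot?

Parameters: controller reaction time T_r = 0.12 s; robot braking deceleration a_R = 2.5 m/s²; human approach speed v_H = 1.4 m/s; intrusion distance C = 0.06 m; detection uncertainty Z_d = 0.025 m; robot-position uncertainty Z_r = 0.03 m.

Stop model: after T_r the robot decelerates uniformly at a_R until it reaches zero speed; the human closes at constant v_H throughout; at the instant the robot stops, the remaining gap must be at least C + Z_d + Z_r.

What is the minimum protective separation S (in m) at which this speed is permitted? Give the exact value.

braking lasts T_s = (7/20)/(5/2) = 0.1400 s
reaction-phase robot travel = 0.3500·0.1200 = 0.0420 m
braking distance = 0.3500²/(2·2.5000) = 0.0245 m
person approaches 1.4000·(0.1200+0.1400) = 0.3640 m
residual clearance needed = 0.0600+0.0250+0.0300 = 0.1150 m
S_min ≈ 0.0420+0.0245+0.3640+0.1150  ⇒  S_min = 1091/2000 m

S_min = 1091/2000 m = 0.5455 m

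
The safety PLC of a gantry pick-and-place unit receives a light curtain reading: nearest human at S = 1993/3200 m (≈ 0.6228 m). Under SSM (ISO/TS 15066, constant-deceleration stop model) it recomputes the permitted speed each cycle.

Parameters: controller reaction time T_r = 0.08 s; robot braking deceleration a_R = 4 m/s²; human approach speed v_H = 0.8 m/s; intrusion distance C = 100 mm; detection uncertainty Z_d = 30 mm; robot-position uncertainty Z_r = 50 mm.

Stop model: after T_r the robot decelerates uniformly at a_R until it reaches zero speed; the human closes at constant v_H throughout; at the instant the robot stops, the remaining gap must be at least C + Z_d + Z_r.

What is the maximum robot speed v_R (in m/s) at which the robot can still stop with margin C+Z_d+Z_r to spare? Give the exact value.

v_R_max = 19/20 m/s = 0.9500 m/s

at the boundary: (1/8)·v² + (7/25)·v + (-6061/16000) = 0
  disc = (7/25)² − 4·(1/8)·(-6061/16000) = 42849/160000 ; √disc = 207/400
  v_R = (−(7/25) + 207/400) / (2·(1/8)) = 19/20 m/s
check:
stop time T_s = (19/20)/4 = 0.2375 s
robot covers v_R·T_r = 0.9500·0.0800 = 0.0760 m before braking
robot covers 0.9500·0.2375 − ½·4.0000·0.2375² = 0.1128 m while stopping
person approaches 0.8000·(0.0800+0.2375) = 0.2540 m
C+Z_d+Z_r = 0.1000+0.0300+0.0500 = 0.1800 m
sum ≈ 0.0760+0.1128+0.2540+0.1800 ≈ 0.6228 m = S ✓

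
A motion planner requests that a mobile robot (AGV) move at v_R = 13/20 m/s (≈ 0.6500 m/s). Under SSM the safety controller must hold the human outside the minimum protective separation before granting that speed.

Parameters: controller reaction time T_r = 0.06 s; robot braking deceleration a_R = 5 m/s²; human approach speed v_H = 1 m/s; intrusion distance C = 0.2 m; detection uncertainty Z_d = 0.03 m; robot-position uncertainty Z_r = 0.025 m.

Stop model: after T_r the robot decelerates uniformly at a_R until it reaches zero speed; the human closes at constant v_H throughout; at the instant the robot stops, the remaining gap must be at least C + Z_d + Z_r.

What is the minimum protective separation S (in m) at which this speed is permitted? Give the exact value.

S_min = 421/800 m = 0.5262 m

stop time T_s = (13/20)/5 = 0.1300 s
robot in T_r: 0.6500·0.0600 = 0.0390 m
robot under decel: 0.6500²/(2·5.0000) = 0.0423 m
human closes 1.0000·0.1900 = 0.1900 m
C+Z_d+Z_r = 0.2000+0.0300+0.0250 = 0.2550 m
S_min ≈ 0.0390+0.0423+0.1900+0.2550  ⇒  S_min = 421/800 m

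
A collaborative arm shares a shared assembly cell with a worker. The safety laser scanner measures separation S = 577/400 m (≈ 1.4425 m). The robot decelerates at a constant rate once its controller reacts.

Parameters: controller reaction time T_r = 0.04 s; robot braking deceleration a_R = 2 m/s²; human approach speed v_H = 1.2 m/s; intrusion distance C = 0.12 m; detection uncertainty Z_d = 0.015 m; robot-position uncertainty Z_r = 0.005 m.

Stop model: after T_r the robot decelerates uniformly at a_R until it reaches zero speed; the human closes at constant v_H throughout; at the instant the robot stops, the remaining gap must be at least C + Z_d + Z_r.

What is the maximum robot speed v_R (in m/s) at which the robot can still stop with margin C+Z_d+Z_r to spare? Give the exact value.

collect terms ⇒ (1/4)·v_R² + (16/25)·v_R + (-2509/2000) = 0
  disc = (16/25)² − 4·(1/4)·(-2509/2000) = 16641/10000 ; √disc = 129/100
  v_R = (−(16/25) + 129/100) / (2·(1/4)) = 13/10 m/s
check:
braking lasts T_s = (13/10)/2 = 0.6500 s
reaction-phase robot travel = 1.3000·0.0400 = 0.0520 m
robot under decel: 1.3000²/(2·2.0000) = 0.4225 m
human over T_r+T_s: 1.2000·(0.0400+0.6500) = 0.8280 m
residual clearance needed = 0.1200+0.0150+0.0050 = 0.1400 m
sum ≈ 0.0520+0.4225+0.8280+0.1400 ≈ 1.4425 m = S ✓

v_R_max = 13/10 m/s = 1.3000 m/s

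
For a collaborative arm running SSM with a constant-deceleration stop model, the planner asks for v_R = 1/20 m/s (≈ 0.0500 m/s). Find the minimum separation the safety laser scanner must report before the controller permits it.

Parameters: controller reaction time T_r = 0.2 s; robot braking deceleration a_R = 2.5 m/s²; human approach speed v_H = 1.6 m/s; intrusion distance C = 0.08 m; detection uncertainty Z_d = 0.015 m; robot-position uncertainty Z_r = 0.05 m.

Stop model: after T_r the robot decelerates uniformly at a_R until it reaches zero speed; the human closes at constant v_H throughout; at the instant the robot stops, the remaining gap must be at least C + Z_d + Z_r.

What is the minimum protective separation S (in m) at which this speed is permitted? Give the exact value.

S_min = 203/400 m = 0.5075 m

stop time T_s = (1/20)/(5/2) = 0.0200 s
robot covers v_R·T_r = 0.0500·0.2000 = 0.0100 m before braking
robot under decel: 0.0500²/(2·2.5000) = 0.0005 m
person approaches 1.6000·(0.2000+0.0200) = 0.3520 m
margins: 0.0800+0.0150+0.0500 = 0.1450 m
S_min ≈ 0.0100+0.0005+0.3520+0.1450  ⇒  S_min = 203/400 m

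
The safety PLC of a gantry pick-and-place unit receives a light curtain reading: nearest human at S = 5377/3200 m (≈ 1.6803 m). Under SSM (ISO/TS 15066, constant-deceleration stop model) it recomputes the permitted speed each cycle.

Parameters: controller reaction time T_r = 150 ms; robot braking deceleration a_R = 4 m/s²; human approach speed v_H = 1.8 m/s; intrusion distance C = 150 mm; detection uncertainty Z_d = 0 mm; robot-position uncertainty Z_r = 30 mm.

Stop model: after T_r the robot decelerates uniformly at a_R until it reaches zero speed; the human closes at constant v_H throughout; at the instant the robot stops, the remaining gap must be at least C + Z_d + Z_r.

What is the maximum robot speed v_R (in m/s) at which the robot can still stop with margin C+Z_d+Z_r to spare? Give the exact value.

v_R_max = 31/20 m/s = 1.5500 m/s

quadratic (1/8)·v² + (3/5)·v + (-3937/3200) = 0
  disc = (3/5)² − 4·(1/8)·(-3937/3200) = 6241/6400 ; √disc = 79/80
  v_R = (−(3/5) + 79/80) / (2·(1/8)) = 31/20 m/s
check:
T_s = v_R/a_R = (31/20)/4 = 0.3875 s
robot covers v_R·T_r = 1.5500·0.1500 = 0.2325 m before braking
robot covers 1.5500·0.3875 − ½·4.0000·0.3875² = 0.3003 m while stopping
human closes 1.8000·0.5375 = 0.9675 m
C+Z_d+Z_r = 0.1500+0.0000+0.0300 = 0.1800 m
sum ≈ 0.2325+0.3003+0.9675+0.1800 ≈ 1.6803 m = S ✓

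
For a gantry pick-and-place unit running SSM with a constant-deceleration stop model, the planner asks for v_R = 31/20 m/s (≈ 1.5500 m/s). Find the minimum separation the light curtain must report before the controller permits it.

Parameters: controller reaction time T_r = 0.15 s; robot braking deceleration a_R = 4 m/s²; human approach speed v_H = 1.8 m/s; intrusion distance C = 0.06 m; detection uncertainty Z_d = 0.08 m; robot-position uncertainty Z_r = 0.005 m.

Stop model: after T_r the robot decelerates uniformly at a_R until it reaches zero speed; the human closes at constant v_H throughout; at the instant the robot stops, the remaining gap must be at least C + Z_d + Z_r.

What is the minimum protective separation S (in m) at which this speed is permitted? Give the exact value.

braking lasts T_s = (31/20)/4 = 0.3875 s
robot in T_r: 1.5500·0.1500 = 0.2325 m
robot covers 1.5500·0.3875 − ½·4.0000·0.3875² = 0.3003 m while stopping
human closes 1.8000·0.5375 = 0.9675 m
residual clearance needed = 0.0600+0.0800+0.0050 = 0.1450 m
S_min ≈ 0.2325+0.3003+0.9675+0.1450  ⇒  S_min = 1053/640 m

S_min = 1053/640 m = 1.6453 m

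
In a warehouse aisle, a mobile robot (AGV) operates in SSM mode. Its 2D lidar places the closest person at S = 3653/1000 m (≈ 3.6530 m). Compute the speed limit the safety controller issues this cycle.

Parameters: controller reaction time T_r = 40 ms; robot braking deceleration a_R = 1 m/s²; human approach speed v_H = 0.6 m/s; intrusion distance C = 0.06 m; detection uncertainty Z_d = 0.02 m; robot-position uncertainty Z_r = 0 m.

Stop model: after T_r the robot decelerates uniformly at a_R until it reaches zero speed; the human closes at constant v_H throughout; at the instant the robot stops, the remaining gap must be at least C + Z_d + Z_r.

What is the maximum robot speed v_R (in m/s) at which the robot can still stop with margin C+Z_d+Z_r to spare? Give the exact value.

at the boundary: (1/2)·v² + (16/25)·v + (-3549/1000) = 0
  disc = (16/25)² − 4·(1/2)·(-3549/1000) = 18769/2500 ; √disc = 137/50
  v_R = (−(16/25) + 137/50) / (2·(1/2)) = 21/10 m/s
check:
braking lasts T_s = (21/10)/1 = 2.1000 s
robot covers v_R·T_r = 2.1000·0.0400 = 0.0840 m before braking
braking distance = 2.1000²/(2·1.0000) = 2.2050 m
person approaches 0.6000·(0.0400+2.1000) = 1.2840 m
C+Z_d+Z_r = 0.0600+0.0200+0.0000 = 0.0800 m
sum ≈ 0.0840+2.2050+1.2840+0.0800 ≈ 3.6530 m = S ✓

v_R_max = 21/10 m/s = 2.1000 m/s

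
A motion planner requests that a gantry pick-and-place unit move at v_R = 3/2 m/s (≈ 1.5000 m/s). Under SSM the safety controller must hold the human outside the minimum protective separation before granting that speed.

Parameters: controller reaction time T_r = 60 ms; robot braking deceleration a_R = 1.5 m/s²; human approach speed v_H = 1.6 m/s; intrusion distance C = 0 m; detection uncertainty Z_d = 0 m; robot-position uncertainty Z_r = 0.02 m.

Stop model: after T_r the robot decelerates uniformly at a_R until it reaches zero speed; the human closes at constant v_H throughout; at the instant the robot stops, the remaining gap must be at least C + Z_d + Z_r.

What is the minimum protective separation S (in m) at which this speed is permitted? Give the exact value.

stop time T_s = (3/2)/(3/2) = 1.0000 s
reaction-phase robot travel = 1.5000·0.0600 = 0.0900 m
braking distance = 1.5000²/(2·1.5000) = 0.7500 m
person approaches 1.6000·(0.0600+1.0000) = 1.6960 m
margins: 0.0000+0.0000+0.0200 = 0.0200 m
S_min ≈ 0.0900+0.7500+1.6960+0.0200  ⇒  S_min = 639/250 m

S_min = 639/250 m = 2.5560 m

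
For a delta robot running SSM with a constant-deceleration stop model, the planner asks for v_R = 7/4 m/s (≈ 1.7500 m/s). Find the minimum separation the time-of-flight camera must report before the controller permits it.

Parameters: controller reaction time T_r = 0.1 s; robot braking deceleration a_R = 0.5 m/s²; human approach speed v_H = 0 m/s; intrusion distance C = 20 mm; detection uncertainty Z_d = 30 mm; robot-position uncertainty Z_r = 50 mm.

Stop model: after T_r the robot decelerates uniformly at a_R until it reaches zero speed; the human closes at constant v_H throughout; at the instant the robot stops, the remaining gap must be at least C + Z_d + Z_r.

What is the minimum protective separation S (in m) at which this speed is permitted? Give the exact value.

braking lasts T_s = (7/4)/(1/2) = 3.5000 s
reaction-phase robot travel = 1.7500·0.1000 = 0.1750 m
braking distance = 1.7500²/(2·0.5000) = 3.0625 m
human closes 0.0000·3.6000 = 0.0000 m
residual clearance needed = 0.0200+0.0300+0.0500 = 0.1000 m
S_min ≈ 0.1750+3.0625+0.0000+0.1000  ⇒  S_min = 267/80 m

S_min = 267/80 m = 3.3375 m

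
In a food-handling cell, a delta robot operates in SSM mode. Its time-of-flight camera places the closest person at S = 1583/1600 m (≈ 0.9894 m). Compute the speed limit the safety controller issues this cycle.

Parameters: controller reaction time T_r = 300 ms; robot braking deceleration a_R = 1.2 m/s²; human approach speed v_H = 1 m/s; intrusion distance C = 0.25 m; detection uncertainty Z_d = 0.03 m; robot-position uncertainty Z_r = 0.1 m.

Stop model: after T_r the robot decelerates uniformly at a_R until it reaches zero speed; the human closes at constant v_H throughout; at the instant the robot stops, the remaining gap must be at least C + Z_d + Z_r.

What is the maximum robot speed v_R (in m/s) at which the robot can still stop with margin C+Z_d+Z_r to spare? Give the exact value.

v_R_max = 1/4 m/s = 0.2500 m/s

quadratic (5/12)·v² + (17/15)·v + (-99/320) = 0
  disc = (17/15)² − 4·(5/12)·(-99/320) = 25921/14400 ; √disc = 161/120
  v_R = (−(17/15) + 161/120) / (2·(5/12)) = 1/4 m/s
check:
stop time T_s = (1/4)/(6/5) = 0.2083 s
robot in T_r: 0.2500·0.3000 = 0.0750 m
robot covers 0.2500·0.2083 − ½·1.2000·0.2083² = 0.0260 m while stopping
person approaches 1.0000·(0.3000+0.2083) = 0.5083 m
residual clearance needed = 0.2500+0.0300+0.1000 = 0.3800 m
sum ≈ 0.0750+0.0260+0.5083+0.3800 ≈ 0.9894 m = S ✓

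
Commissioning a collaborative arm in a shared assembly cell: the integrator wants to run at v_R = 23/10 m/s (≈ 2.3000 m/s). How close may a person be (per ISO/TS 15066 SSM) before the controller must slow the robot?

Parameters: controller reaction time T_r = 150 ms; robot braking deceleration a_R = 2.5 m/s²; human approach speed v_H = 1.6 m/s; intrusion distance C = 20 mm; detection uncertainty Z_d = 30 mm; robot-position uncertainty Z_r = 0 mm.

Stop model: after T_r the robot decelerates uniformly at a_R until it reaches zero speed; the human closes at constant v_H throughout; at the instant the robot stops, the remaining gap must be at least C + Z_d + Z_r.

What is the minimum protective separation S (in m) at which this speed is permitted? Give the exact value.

S_min = 633/200 m = 3.1650 m

stop time T_s = (23/10)/(5/2) = 0.9200 s
robot in T_r: 2.3000·0.1500 = 0.3450 m
braking distance = 2.3000²/(2·2.5000) = 1.0580 m
human closes 1.6000·1.0700 = 1.7120 m
C+Z_d+Z_r = 0.0200+0.0300+0.0000 = 0.0500 m
S_min ≈ 0.3450+1.0580+1.7120+0.0500  ⇒  S_min = 633/200 m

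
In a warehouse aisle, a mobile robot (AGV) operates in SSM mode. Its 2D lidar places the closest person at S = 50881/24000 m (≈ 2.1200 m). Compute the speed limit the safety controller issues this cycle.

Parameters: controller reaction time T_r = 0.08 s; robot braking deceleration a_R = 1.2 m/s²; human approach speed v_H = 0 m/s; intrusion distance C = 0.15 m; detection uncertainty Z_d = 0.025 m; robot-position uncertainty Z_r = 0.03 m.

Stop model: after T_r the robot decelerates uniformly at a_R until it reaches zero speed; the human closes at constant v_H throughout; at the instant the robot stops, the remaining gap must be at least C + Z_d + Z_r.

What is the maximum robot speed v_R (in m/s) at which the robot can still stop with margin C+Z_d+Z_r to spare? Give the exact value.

v_R_max = 41/20 m/s = 2.0500 m/s

collect terms ⇒ (5/12)·v_R² + (2/25)·v_R + (-45961/24000) = 0
  disc = (2/25)² − 4·(5/12)·(-45961/24000) = 1151329/360000 ; √disc = 1073/600
  v_R = (−(2/25) + 1073/600) / (2·(5/12)) = 41/20 m/s
check:
braking lasts T_s = (41/20)/(6/5) = 1.7083 s
robot covers v_R·T_r = 2.0500·0.0800 = 0.1640 m before braking
braking distance = 2.0500²/(2·1.2000) = 1.7510 m
human over T_r+T_s: 0.0000·(0.0800+1.7083) = 0.0000 m
residual clearance needed = 0.1500+0.0250+0.0300 = 0.2050 m
sum ≈ 0.1640+1.7510+0.0000+0.2050 ≈ 2.1200 m = S ✓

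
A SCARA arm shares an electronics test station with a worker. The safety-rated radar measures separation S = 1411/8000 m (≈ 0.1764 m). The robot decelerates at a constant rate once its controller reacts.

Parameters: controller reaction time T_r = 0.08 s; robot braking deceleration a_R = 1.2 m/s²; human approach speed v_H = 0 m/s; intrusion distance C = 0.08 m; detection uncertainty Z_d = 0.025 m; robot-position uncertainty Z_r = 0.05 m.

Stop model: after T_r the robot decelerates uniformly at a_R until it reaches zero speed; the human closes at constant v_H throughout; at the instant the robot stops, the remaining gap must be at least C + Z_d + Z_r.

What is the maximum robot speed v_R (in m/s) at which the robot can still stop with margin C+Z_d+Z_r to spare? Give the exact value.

collect terms ⇒ (5/12)·v_R² + (2/25)·v_R + (-171/8000) = 0
  disc = (2/25)² − 4·(5/12)·(-171/8000) = 1681/40000 ; √disc = 41/200
  v_R = (−(2/25) + 41/200) / (2·(5/12)) = 3/20 m/s
check:
stop time T_s = (3/20)/(6/5) = 0.1250 s
reaction-phase robot travel = 0.1500·0.0800 = 0.0120 m
robot under decel: 0.1500²/(2·1.2000) = 0.0094 m
human over T_r+T_s: 0.0000·(0.0800+0.1250) = 0.0000 m
C+Z_d+Z_r = 0.0800+0.0250+0.0500 = 0.1550 m
sum ≈ 0.0120+0.0094+0.0000+0.1550 ≈ 0.1764 m = S ✓

v_R_max = 3/20 m/s = 0.1500 m/s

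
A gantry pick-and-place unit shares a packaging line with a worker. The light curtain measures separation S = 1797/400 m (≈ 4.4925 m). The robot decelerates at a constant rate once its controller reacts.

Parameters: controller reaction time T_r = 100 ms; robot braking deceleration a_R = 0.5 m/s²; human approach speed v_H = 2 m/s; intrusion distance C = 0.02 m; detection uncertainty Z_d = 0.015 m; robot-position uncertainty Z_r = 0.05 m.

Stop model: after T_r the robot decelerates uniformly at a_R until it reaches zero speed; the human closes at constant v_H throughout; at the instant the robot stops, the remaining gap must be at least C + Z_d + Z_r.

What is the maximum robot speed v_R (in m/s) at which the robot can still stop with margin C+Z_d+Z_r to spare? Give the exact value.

quadratic (1)·v² + (41/10)·v + (-1683/400) = 0
  disc = (41/10)² − 4·(1)·(-1683/400) = 841/25 ; √disc = 29/5
  v_R = (−(41/10) + 29/5) / (2·(1)) = 17/20 m/s
check:
stop time T_s = (17/20)/(1/2) = 1.7000 s
robot in T_r: 0.8500·0.1000 = 0.0850 m
braking distance = 0.8500²/(2·0.5000) = 0.7225 m
human closes 2.0000·1.8000 = 3.6000 m
residual clearance needed = 0.0200+0.0150+0.0500 = 0.0850 m
sum ≈ 0.0850+0.7225+3.6000+0.0850 ≈ 4.4925 m = S ✓

v_R_max = 17/20 m/s = 0.8500 m/s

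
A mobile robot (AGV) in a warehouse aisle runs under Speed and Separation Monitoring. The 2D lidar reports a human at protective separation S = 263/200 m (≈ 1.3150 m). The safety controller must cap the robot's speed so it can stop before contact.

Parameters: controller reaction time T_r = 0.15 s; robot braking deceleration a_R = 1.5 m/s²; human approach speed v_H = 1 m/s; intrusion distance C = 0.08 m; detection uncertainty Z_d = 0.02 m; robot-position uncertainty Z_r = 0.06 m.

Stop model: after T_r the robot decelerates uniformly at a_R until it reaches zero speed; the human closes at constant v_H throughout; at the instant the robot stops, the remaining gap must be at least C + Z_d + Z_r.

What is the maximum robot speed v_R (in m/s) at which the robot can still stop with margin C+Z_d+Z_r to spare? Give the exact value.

quadratic (1/3)·v² + (49/60)·v + (-201/200) = 0
  disc = (49/60)² − 4·(1/3)·(-201/200) = 289/144 ; √disc = 17/12
  v_R = (−(49/60) + 17/12) / (2·(1/3)) = 9/10 m/s
check:
braking lasts T_s = (9/10)/(3/2) = 0.6000 s
robot covers v_R·T_r = 0.9000·0.1500 = 0.1350 m before braking
braking distance = 0.9000²/(2·1.5000) = 0.2700 m
human over T_r+T_s: 1.0000·(0.1500+0.6000) = 0.7500 m
margins: 0.0800+0.0200+0.0600 = 0.1600 m
sum ≈ 0.1350+0.2700+0.7500+0.1600 ≈ 1.3150 m = S ✓

v_R_max = 9/10 m/s = 0.9000 m/s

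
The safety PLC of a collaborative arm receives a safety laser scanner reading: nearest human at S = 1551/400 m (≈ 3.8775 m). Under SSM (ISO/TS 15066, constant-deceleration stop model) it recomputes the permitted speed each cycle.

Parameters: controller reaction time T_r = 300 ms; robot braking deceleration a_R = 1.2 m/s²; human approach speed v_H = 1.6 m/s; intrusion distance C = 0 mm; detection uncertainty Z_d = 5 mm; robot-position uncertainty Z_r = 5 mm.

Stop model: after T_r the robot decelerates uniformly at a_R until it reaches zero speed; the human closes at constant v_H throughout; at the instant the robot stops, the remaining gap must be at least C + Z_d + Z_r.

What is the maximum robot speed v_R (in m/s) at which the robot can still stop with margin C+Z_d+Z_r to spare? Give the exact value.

v_R_max = 3/2 m/s = 1.5000 m/s

at the boundary: (5/12)·v² + (49/30)·v + (-271/80) = 0
  disc = (49/30)² − 4·(5/12)·(-271/80) = 29929/3600 ; √disc = 173/60
  v_R = (−(49/30) + 173/60) / (2·(5/12)) = 3/2 m/s
check:
stop time T_s = (3/2)/(6/5) = 1.2500 s
robot covers v_R·T_r = 1.5000·0.3000 = 0.4500 m before braking
robot under decel: 1.5000²/(2·1.2000) = 0.9375 m
human over T_r+T_s: 1.6000·(0.3000+1.2500) = 2.4800 m
residual clearance needed = 0.0000+0.0050+0.0050 = 0.0100 m
sum ≈ 0.4500+0.9375+2.4800+0.0100 ≈ 3.8775 m = S ✓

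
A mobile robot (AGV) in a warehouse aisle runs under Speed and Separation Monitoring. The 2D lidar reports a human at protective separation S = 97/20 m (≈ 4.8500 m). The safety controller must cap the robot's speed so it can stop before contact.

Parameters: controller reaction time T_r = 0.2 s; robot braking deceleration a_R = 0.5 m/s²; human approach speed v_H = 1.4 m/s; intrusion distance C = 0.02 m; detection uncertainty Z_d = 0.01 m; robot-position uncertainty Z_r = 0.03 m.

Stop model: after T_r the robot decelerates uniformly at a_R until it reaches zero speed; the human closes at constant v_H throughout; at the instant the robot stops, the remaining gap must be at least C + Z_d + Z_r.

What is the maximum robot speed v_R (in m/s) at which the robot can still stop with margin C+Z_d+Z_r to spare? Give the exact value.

quadratic (1)·v² + (3)·v + (-451/100) = 0
  disc = (3)² − 4·(1)·(-451/100) = 676/25 ; √disc = 26/5
  v_R = (−(3) + 26/5) / (2·(1)) = 11/10 m/s
check:
T_s = v_R/a_R = (11/10)/(1/2) = 2.2000 s
robot in T_r: 1.1000·0.2000 = 0.2200 m
robot under decel: 1.1000²/(2·0.5000) = 1.2100 m
human over T_r+T_s: 1.4000·(0.2000+2.2000) = 3.3600 m
residual clearance needed = 0.0200+0.0100+0.0300 = 0.0600 m
sum ≈ 0.2200+1.2100+3.3600+0.0600 ≈ 4.8500 m = S ✓

v_R_max = 11/10 m/s = 1.1000 m/s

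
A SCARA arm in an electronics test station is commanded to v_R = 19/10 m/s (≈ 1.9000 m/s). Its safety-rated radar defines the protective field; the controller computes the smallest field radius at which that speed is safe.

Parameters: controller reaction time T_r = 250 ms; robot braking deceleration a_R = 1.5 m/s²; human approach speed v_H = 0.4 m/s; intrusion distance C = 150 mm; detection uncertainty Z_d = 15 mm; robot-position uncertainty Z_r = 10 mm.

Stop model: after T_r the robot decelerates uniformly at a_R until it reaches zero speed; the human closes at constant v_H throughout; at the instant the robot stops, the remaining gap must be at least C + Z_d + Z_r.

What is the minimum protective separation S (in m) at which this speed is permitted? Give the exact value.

S_min = 123/50 m = 2.4600 m

stop time T_s = (19/10)/(3/2) = 1.2667 s
reaction-phase robot travel = 1.9000·0.2500 = 0.4750 m
braking distance = 1.9000²/(2·1.5000) = 1.2033 m
human closes 0.4000·1.5167 = 0.6067 m
residual clearance needed = 0.1500+0.0150+0.0100 = 0.1750 m
S_min ≈ 0.4750+1.2033+0.6067+0.1750  ⇒  S_min = 123/50 m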